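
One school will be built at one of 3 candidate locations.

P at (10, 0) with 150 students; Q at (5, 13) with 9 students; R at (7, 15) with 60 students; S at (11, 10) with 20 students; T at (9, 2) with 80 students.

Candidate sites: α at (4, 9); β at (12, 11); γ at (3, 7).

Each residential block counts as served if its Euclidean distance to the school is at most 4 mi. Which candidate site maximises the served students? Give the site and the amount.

β, covering 20

Coverage radius r = 4 mi; a point is covered iff (Δx)²+(Δy)² ≤ 4² = 16.
  α (4, 9): covers {none} → 0
  β (12, 11): covers {S} → 20
  γ (3, 7): covers {none} → 0
Maximum coverage at β: 20 students.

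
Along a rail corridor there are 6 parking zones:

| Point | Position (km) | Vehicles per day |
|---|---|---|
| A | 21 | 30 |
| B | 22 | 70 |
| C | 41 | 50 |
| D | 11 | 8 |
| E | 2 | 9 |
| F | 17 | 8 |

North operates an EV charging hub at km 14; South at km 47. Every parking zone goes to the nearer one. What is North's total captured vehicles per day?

125

The indifferent point is the midpoint (14+47)/2 = 30.5; parking zones left of it (closer to North at 14) go to North, those right go to South.
  E at 2 (w=9) → North
  D at 11 (w=8) → North
  F at 17 (w=8) → North
  A at 21 (w=30) → North
  B at 22 (w=70) → North
  C at 41 (w=50) → South
North captures 125; South captures 50.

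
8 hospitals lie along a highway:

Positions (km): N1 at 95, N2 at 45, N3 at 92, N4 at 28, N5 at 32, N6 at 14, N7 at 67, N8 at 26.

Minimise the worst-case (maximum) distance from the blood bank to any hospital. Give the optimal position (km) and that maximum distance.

The 1-center on a line is the midpoint of the two extreme points: leftmost at 14, rightmost at 95.
Optimal location = (14 + 95)/2 = 54.5; maximum distance = (95 − 14)/2 = 40.5.

location 54.5, max distance 40.5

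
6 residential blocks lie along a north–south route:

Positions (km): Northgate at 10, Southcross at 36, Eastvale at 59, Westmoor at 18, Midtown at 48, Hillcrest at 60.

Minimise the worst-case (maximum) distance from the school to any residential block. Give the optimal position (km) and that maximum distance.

location 35, max distance 25

The 1-center on a line is the midpoint of the two extreme points: leftmost at 10, rightmost at 60.
Optimal location = (10 + 60)/2 = 35; maximum distance = (60 − 10)/2 = 25.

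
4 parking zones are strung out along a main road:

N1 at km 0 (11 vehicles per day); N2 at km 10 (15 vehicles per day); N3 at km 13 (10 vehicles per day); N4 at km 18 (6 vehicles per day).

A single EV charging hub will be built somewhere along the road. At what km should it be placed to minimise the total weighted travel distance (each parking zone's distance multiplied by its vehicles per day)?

For a sum of weighted absolute distances on a line, the optimum is the weighted median (not the mean). Total weight W = 42; half-weight = 21.
Sort by position and accumulate weight:
  km 0 (N1, w=11) → cum 11
  km 10 (N2, w=15) → cum 26  ≥ 21 → median here
  km 13 (N3, w=10) → cum 36
  km 18 (N4, w=6) → cum 42
Optimal location: km 10.

x = 10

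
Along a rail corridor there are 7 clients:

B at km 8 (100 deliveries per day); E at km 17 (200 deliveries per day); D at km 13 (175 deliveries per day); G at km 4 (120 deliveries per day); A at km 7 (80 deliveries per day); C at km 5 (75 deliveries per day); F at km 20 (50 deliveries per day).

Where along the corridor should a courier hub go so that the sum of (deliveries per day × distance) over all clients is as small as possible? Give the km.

x = 13

For a sum of weighted absolute distances on a line, the optimum is the weighted median (not the mean). Total weight W = 800; half-weight = 400.
Sort by position and accumulate weight:
  km 4 (G, w=120) → cum 120
  km 5 (C, w=75) → cum 195
  km 7 (A, w=80) → cum 275
  km 8 (B, w=100) → cum 375
  km 13 (D, w=175) → cum 550  ≥ 400 → median here
  km 17 (E, w=200) → cum 750
  km 20 (F, w=50) → cum 800
Optimal location: km 13.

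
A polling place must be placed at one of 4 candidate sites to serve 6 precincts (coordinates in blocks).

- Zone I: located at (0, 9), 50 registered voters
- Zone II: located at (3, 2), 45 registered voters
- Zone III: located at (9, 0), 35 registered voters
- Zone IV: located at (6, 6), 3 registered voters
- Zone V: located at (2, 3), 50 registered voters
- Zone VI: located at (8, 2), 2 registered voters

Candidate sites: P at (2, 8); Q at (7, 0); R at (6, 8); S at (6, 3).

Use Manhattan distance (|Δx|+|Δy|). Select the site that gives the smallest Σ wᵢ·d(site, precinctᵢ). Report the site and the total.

S, total 1205 blocks

Total weighted distance at each candidate:
  P (2, 8): total = 1282
  Q (7, 0): total = 1567
  R (6, 8): total = 1612
  S (6, 3): total = 1205
Minimum is at S with total 1205 blocks.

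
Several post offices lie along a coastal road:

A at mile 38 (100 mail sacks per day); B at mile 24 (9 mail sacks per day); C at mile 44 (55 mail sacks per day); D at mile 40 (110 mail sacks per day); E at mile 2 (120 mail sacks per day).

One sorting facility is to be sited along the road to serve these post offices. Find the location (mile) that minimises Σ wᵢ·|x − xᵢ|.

x = 38

For a sum of weighted absolute distances on a line, the optimum is the weighted median (not the mean). Total weight W = 394; half-weight = 197.
Sort by position and accumulate weight:
  mile 2 (E, w=120) → cum 120
  mile 24 (B, w=9) → cum 129
  mile 38 (A, w=100) → cum 229  ≥ 197 → median here
  mile 40 (D, w=110) → cum 339
  mile 44 (C, w=55) → cum 394
Optimal location: mile 38.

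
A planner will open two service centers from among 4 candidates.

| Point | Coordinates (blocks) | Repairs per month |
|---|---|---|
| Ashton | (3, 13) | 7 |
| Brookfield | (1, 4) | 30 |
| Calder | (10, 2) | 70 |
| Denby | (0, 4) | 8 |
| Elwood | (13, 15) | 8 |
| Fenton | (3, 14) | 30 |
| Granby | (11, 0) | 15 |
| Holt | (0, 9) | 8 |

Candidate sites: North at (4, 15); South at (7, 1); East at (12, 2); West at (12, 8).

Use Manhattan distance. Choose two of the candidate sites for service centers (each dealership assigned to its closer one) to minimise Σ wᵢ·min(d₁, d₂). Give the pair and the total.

{North, East}, total 920

Evaluate every pair (each demand assigned to the nearer of the two):
  {North, East}: total = 920
  {North, South}: total = 938
  {South, East}: total = 1389
  {East, West}: total = 1403
  {South, West}: total = 1421
  {North, West}: total = 1460
Best pair: {North, East} with total 920.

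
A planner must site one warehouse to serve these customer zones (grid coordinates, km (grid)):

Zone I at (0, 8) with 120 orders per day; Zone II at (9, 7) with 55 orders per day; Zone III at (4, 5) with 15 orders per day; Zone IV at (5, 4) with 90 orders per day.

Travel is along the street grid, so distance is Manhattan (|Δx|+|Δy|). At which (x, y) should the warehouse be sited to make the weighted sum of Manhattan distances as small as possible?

Manhattan distance separates: Σwᵢ(|x−xᵢ|+|y−yᵢ|) = Σwᵢ|x−xᵢ| + Σwᵢ|y−yᵢ|, so x and y are optimised independently as 1-D weighted medians.
Total weight W = 280; half = 140.
x-coordinate, sorted with cumulative weight:
  x=0 (Zone I, w=120) cum 120
  x=4 (Zone III, w=15) cum 135
  x=5 (Zone IV, w=90) cum 225  ← median
  x=9 (Zone II, w=55) cum 280
⇒ x* = 5
y-coordinate, sorted with cumulative weight:
  y=4 (Zone IV, w=90) cum 90
  y=5 (Zone III, w=15) cum 105
  y=7 (Zone II, w=55) cum 160  ← median
  y=8 (Zone I, w=120) cum 280
⇒ y* = 7

(5, 7)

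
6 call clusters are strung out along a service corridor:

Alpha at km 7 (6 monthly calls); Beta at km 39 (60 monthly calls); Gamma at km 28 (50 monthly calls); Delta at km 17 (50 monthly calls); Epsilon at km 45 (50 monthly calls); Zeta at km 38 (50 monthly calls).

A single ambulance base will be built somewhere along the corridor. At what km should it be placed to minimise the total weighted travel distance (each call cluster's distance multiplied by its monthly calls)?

x = 38

For a sum of weighted absolute distances on a line, the optimum is the weighted median (not the mean). Total weight W = 266; half-weight = 133.
Sort by position and accumulate weight:
  km 7 (Alpha, w=6) → cum 6
  km 17 (Delta, w=50) → cum 56
  km 28 (Gamma, w=50) → cum 106
  km 38 (Zeta, w=50) → cum 156  ≥ 133 → median here
  km 39 (Beta, w=60) → cum 216
  km 45 (Epsilon, w=50) → cum 266
Optimal location: km 38.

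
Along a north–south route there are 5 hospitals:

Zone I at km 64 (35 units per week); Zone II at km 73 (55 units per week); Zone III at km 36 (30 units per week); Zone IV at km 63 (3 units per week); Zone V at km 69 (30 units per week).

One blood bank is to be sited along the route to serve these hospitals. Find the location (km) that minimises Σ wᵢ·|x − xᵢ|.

For a sum of weighted absolute distances on a line, the optimum is the weighted median (not the mean). Total weight W = 153; half-weight = 76.5.
Sort by position and accumulate weight:
  km 36 (Zone III, w=30) → cum 30
  km 63 (Zone IV, w=3) → cum 33
  km 64 (Zone I, w=35) → cum 68
  km 69 (Zone V, w=30) → cum 98  ≥ 76.5 → median here
  km 73 (Zone II, w=55) → cum 153
Optimal location: km 69.

x = 69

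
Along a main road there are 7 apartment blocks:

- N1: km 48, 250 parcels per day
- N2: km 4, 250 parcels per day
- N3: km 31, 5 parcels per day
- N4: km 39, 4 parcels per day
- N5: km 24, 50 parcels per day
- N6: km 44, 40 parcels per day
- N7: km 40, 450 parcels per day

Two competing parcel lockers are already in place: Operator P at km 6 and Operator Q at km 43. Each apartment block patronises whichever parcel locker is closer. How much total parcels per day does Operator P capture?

300

The indifferent point is the midpoint (6+43)/2 = 24.5; apartment blocks left of it (closer to Operator P at 6) go to Operator P, those right go to Operator Q.
  N2 at 4 (w=250) → Operator P
  N5 at 24 (w=50) → Operator P
  N3 at 31 (w=5) → Operator Q
  N4 at 39 (w=4) → Operator Q
  N7 at 40 (w=450) → Operator Q
  N6 at 44 (w=40) → Operator Q
  N1 at 48 (w=250) → Operator Q
Operator P captures 300; Operator Q captures 749.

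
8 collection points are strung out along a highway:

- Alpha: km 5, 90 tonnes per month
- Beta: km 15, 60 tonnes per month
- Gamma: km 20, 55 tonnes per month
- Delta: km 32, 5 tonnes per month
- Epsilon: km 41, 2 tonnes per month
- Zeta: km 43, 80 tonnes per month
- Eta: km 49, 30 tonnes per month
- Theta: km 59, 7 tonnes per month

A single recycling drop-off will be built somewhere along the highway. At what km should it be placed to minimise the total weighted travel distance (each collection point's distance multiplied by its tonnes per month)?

For a sum of weighted absolute distances on a line, the optimum is the weighted median (not the mean). Total weight W = 329; half-weight = 164.5.
Sort by position and accumulate weight:
  km 5 (Alpha, w=90) → cum 90
  km 15 (Beta, w=60) → cum 150
  km 20 (Gamma, w=55) → cum 205  ≥ 164.5 → median here
  km 32 (Delta, w=5) → cum 210
  km 41 (Epsilon, w=2) → cum 212
  km 43 (Zeta, w=80) → cum 292
  km 49 (Eta, w=30) → cum 322
  km 59 (Theta, w=7) → cum 329
Optimal location: km 20.

x = 20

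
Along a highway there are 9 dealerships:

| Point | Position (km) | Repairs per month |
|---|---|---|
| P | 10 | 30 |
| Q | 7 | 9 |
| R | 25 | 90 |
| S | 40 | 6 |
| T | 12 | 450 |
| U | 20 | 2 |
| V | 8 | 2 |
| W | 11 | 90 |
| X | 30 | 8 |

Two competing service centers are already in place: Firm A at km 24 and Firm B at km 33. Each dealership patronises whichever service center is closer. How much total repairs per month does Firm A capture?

The indifferent point is the midpoint (24+33)/2 = 28.5; dealerships left of it (closer to Firm A at 24) go to Firm A, those right go to Firm B.
  Q at 7 (w=9) → Firm A
  V at 8 (w=2) → Firm A
  P at 10 (w=30) → Firm A
  W at 11 (w=90) → Firm A
  T at 12 (w=450) → Firm A
  U at 20 (w=2) → Firm A
  R at 25 (w=90) → Firm A
  X at 30 (w=8) → Firm B
  S at 40 (w=6) → Firm B
Firm A captures 673; Firm B captures 14.

673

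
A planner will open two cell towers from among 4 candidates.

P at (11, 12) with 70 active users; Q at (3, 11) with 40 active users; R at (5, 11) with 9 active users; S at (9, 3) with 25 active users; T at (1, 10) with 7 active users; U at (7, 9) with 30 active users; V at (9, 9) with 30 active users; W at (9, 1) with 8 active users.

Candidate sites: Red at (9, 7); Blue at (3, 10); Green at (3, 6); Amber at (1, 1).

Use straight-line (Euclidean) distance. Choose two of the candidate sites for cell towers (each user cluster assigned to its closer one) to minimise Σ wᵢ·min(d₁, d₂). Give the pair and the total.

{Red, Blue}, total 743.9

Evaluate every pair (each demand assigned to the nearer of the two):
  {Red, Blue}: total = 743.9
  {Red, Green}: total = 949.6
  {Red, Amber}: total = 1069.0
  {Blue, Green}: total = 1187.7
  {Blue, Amber}: total = 1227.7
  {Green, Amber}: total = 1561.2
Best pair: {Red, Blue} with total 743.9.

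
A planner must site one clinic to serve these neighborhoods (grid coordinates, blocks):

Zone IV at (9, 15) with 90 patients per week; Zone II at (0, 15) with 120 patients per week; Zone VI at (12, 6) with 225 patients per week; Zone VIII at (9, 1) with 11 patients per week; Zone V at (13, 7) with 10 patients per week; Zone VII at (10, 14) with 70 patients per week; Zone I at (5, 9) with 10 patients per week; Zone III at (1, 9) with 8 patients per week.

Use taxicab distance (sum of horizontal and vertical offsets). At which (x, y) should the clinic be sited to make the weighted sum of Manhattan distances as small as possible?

(10, 14)

Manhattan distance separates: Σwᵢ(|x−xᵢ|+|y−yᵢ|) = Σwᵢ|x−xᵢ| + Σwᵢ|y−yᵢ|, so x and y are optimised independently as 1-D weighted medians.
Total weight W = 544; half = 272.
x-coordinate, sorted with cumulative weight:
  x=0 (Zone II, w=120) cum 120
  x=1 (Zone III, w=8) cum 128
  x=5 (Zone I, w=10) cum 138
  x=9 (Zone IV, w=90) cum 228
  x=9 (Zone VIII, w=11) cum 239
  x=10 (Zone VII, w=70) cum 309  ← median
  x=12 (Zone VI, w=225) cum 534
  x=13 (Zone V, w=10) cum 544
⇒ x* = 10
y-coordinate, sorted with cumulative weight:
  y=1 (Zone VIII, w=11) cum 11
  y=6 (Zone VI, w=225) cum 236
  y=7 (Zone V, w=10) cum 246
  y=9 (Zone I, w=10) cum 256
  y=9 (Zone III, w=8) cum 264
  y=14 (Zone VII, w=70) cum 334  ← median
  y=15 (Zone IV, w=90) cum 424
  y=15 (Zone II, w=120) cum 544
⇒ y* = 14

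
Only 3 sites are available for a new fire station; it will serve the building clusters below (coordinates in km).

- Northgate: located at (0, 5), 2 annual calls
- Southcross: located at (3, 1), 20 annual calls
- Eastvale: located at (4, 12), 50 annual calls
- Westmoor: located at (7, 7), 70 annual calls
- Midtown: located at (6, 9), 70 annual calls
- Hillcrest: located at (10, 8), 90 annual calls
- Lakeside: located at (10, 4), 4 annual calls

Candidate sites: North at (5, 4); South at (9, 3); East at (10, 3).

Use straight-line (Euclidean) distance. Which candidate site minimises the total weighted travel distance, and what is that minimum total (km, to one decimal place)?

Total weighted distance at each candidate:
  North (5, 4): total = 1691.0
  South (9, 3): total = 1906.9
  East (10, 3): total = 2015.6
Minimum is at North with total 1691.0 km.

North, total 1691.0 km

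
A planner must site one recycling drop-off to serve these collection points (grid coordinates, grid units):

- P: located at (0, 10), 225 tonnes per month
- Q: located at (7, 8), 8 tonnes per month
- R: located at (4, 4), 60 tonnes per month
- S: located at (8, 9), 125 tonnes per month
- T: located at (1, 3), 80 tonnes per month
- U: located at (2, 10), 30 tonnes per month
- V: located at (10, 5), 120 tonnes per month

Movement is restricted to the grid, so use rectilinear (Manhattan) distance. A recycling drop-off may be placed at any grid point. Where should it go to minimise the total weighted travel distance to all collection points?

Manhattan distance separates: Σwᵢ(|x−xᵢ|+|y−yᵢ|) = Σwᵢ|x−xᵢ| + Σwᵢ|y−yᵢ|, so x and y are optimised independently as 1-D weighted medians.
Total weight W = 648; half = 324.
x-coordinate, sorted with cumulative weight:
  x=0 (P, w=225) cum 225
  x=1 (T, w=80) cum 305
  x=2 (U, w=30) cum 335  ← median
  x=4 (R, w=60) cum 395
  x=7 (Q, w=8) cum 403
  x=8 (S, w=125) cum 528
  x=10 (V, w=120) cum 648
⇒ x* = 2
y-coordinate, sorted with cumulative weight:
  y=3 (T, w=80) cum 80
  y=4 (R, w=60) cum 140
  y=5 (V, w=120) cum 260
  y=8 (Q, w=8) cum 268
  y=9 (S, w=125) cum 393  ← median
  y=10 (P, w=225) cum 618
  y=10 (U, w=30) cum 648
⇒ y* = 9

(2, 9)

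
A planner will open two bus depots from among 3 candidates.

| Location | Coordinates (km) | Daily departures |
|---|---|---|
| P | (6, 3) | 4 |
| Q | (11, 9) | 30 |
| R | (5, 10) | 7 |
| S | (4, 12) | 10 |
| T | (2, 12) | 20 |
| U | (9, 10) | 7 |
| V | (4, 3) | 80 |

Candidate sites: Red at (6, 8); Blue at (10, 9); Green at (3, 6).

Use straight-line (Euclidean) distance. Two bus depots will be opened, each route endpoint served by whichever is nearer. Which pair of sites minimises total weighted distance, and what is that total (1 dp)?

Evaluate every pair (each demand assigned to the nearer of the two):
  {Blue, Green}: total = 523.6
  {Red, Green}: total = 621.7
  {Red, Blue}: total = 664.2
Best pair: {Blue, Green} with total 523.6.

{Blue, Green}, total 523.6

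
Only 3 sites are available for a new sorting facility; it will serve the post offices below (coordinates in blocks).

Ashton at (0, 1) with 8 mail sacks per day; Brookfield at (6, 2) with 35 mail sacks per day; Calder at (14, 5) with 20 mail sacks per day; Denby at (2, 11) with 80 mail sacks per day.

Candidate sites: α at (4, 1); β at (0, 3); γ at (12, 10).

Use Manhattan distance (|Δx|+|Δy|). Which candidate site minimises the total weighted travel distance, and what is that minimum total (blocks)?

Total weighted distance at each candidate:
  α (4, 1): total = 1377
  β (0, 3): total = 1381
  γ (12, 10): total = 1678
Minimum is at α with total 1377 blocks.

α, total 1377 blocks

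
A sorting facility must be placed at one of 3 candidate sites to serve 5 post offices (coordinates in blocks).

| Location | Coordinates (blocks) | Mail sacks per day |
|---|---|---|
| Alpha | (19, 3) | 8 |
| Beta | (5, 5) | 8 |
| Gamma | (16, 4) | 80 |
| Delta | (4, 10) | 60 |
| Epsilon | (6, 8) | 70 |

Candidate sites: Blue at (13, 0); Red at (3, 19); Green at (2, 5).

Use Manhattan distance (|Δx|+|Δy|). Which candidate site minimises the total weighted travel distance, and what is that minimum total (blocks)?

Total weighted distance at each candidate:
  Blue (13, 0): total = 2926
  Red (3, 19): total = 4204
  Green (2, 5): total = 2286
Minimum is at Green with total 2286 blocks.

Green, total 2286 blocks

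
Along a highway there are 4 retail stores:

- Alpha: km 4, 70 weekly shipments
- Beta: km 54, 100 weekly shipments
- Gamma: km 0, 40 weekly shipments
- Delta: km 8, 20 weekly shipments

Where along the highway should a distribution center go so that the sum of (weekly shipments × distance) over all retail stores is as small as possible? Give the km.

x = 8

For a sum of weighted absolute distances on a line, the optimum is the weighted median (not the mean). Total weight W = 230; half-weight = 115.
Sort by position and accumulate weight:
  km 0 (Gamma, w=40) → cum 40
  km 4 (Alpha, w=70) → cum 110
  km 8 (Delta, w=20) → cum 130  ≥ 115 → median here
  km 54 (Beta, w=100) → cum 230
Optimal location: km 8.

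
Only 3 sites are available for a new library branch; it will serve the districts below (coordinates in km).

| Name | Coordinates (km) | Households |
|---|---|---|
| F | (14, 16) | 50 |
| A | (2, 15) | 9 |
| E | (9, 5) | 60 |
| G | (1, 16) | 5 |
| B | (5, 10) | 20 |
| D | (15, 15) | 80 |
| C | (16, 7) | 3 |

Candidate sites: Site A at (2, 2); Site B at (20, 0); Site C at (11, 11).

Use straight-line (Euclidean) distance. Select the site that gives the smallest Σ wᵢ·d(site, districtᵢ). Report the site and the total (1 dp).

Site C, total 1409.0 km

Total weighted distance at each candidate:
  Site A (2, 2): total = 3252.3
  Site B (20, 0): total = 3564.1
  Site C (11, 11): total = 1409.0
Minimum is at Site C with total 1409.0 km.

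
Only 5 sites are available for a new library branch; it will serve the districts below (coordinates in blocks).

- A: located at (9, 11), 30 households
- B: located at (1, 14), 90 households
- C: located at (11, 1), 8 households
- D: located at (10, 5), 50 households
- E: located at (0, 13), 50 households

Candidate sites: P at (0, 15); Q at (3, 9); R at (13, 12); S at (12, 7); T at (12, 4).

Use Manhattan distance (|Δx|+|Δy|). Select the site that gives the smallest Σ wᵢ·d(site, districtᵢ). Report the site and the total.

Total weighted distance at each candidate:
  P (0, 15): total = 1870
  Q (3, 9): total = 1898
  R (13, 12): total = 2714
  S (12, 7): total = 2986
  T (12, 4): total = 3422
Minimum is at P with total 1870 blocks.

P, total 1870 blocks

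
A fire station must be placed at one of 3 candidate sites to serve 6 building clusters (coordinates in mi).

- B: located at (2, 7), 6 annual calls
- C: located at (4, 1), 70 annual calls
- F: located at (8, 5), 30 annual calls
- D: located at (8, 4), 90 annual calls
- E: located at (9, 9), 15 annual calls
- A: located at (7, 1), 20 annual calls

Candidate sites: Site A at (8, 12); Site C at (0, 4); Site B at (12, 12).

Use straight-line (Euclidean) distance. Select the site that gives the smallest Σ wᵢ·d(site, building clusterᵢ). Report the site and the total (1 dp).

Site C, total 1640.3 mi

Total weighted distance at each candidate:
  Site A (8, 12): total = 2064.5
  Site C (0, 4): total = 1640.3
  Site B (12, 12): total = 2371.3
Minimum is at Site C with total 1640.3 mi.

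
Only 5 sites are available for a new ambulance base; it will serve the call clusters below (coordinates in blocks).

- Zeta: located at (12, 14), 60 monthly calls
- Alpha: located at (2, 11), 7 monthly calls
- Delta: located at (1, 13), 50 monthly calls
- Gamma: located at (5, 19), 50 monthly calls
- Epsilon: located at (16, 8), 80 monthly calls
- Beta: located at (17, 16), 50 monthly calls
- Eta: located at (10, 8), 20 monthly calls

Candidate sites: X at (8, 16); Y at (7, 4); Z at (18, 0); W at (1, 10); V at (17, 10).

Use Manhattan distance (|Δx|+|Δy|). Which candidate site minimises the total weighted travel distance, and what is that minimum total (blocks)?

Total weighted distance at each candidate:
  X (8, 16): total = 3167
  Y (7, 4): total = 4864
  Z (18, 0): total = 6459
  W (1, 10): total = 4394
  V (17, 10): total = 3372
Minimum is at X with total 3167 blocks.

X, total 3167 blocks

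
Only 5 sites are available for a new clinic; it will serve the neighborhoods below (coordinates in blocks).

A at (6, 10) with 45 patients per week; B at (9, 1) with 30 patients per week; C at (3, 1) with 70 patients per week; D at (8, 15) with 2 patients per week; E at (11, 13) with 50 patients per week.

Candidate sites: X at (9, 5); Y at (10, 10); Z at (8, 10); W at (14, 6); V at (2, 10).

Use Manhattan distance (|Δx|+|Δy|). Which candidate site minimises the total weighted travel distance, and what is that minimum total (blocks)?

Total weighted distance at each candidate:
  X (9, 5): total = 1702
  Y (10, 10): total = 1814
  Z (8, 10): total = 1680
  W (14, 6): total = 2490
  V (2, 10): total = 1982
Minimum is at Z with total 1680 blocks.

Z, total 1680 blocks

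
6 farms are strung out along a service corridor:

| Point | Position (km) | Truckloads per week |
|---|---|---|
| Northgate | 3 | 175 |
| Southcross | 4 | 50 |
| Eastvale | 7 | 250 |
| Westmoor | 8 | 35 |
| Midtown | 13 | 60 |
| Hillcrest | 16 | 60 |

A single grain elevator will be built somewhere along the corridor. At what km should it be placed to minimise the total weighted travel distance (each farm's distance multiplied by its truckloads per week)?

For a sum of weighted absolute distances on a line, the optimum is the weighted median (not the mean). Total weight W = 630; half-weight = 315.
Sort by position and accumulate weight:
  km 3 (Northgate, w=175) → cum 175
  km 4 (Southcross, w=50) → cum 225
  km 7 (Eastvale, w=250) → cum 475  ≥ 315 → median here
  km 8 (Westmoor, w=35) → cum 510
  km 13 (Midtown, w=60) → cum 570
  km 16 (Hillcrest, w=60) → cum 630
Optimal location: km 7.

x = 7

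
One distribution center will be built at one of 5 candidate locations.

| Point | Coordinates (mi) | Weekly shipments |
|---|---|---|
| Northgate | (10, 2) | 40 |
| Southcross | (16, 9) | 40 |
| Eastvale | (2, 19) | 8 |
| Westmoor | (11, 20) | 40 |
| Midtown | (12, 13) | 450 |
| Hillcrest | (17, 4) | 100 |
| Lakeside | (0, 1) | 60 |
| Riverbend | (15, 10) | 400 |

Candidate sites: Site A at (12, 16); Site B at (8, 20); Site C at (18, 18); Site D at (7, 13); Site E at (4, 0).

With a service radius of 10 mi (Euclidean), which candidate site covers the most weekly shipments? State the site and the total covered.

Coverage radius r = 10 mi; a point is covered iff (Δx)²+(Δy)² ≤ 10² = 100.
  Site A (12, 16): covers {Southcross, Westmoor, Midtown, Riverbend} → 930
  Site B (8, 20): covers {Eastvale, Westmoor, Midtown} → 498
  Site C (18, 18): covers {Southcross, Westmoor, Midtown, Riverbend} → 930
  Site D (7, 13): covers {Southcross, Eastvale, Westmoor, Midtown, Riverbend} → 938
  Site E (4, 0): covers {Northgate, Lakeside} → 100
Maximum coverage at Site D: 938 weekly shipments.

Site D, covering 938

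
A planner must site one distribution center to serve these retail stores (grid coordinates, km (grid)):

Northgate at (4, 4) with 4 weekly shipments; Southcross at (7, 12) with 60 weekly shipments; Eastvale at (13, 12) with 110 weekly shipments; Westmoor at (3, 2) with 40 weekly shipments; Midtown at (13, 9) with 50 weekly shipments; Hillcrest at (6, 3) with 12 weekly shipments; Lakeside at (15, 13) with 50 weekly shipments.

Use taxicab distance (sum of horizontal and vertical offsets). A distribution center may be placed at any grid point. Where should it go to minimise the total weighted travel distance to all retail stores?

Manhattan distance separates: Σwᵢ(|x−xᵢ|+|y−yᵢ|) = Σwᵢ|x−xᵢ| + Σwᵢ|y−yᵢ|, so x and y are optimised independently as 1-D weighted medians.
Total weight W = 326; half = 163.
x-coordinate, sorted with cumulative weight:
  x=3 (Westmoor, w=40) cum 40
  x=4 (Northgate, w=4) cum 44
  x=6 (Hillcrest, w=12) cum 56
  x=7 (Southcross, w=60) cum 116
  x=13 (Eastvale, w=110) cum 226  ← median
  x=13 (Midtown, w=50) cum 276
  x=15 (Lakeside, w=50) cum 326
⇒ x* = 13
y-coordinate, sorted with cumulative weight:
  y=2 (Westmoor, w=40) cum 40
  y=3 (Hillcrest, w=12) cum 52
  y=4 (Northgate, w=4) cum 56
  y=9 (Midtown, w=50) cum 106
  y=12 (Southcross, w=60) cum 166  ← median
  y=12 (Eastvale, w=110) cum 276
  y=13 (Lakeside, w=50) cum 326
⇒ y* = 12

(13, 12)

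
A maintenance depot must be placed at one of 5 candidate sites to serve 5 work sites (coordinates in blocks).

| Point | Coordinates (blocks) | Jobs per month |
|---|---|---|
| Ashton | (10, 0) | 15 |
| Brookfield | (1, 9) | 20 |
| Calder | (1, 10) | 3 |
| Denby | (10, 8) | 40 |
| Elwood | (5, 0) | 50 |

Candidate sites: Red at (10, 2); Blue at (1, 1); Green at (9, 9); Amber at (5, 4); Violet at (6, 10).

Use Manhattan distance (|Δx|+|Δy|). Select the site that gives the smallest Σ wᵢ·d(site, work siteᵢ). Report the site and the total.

Total weighted distance at each candidate:
  Red (10, 2): total = 991
  Blue (1, 1): total = 1227
  Green (9, 9): total = 1067
  Amber (5, 4): total = 905
  Violet (6, 10): total = 1135
Minimum is at Amber with total 905 blocks.

Amber, total 905 blocks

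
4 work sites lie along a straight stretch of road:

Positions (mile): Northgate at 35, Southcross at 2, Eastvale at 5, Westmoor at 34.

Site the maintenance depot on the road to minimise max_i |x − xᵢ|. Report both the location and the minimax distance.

location 18.5, max distance 16.5

The 1-center on a line is the midpoint of the two extreme points: leftmost at 2, rightmost at 35.
Optimal location = (2 + 35)/2 = 18.5; maximum distance = (35 − 2)/2 = 16.5.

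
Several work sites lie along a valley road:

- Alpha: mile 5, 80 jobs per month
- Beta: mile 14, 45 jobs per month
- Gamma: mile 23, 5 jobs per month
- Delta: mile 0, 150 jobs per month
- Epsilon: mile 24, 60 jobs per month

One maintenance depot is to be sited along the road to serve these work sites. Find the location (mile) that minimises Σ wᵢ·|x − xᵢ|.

For a sum of weighted absolute distances on a line, the optimum is the weighted median (not the mean). Total weight W = 340; half-weight = 170.
Sort by position and accumulate weight:
  mile 0 (Delta, w=150) → cum 150
  mile 5 (Alpha, w=80) → cum 230  ≥ 170 → median here
  mile 14 (Beta, w=45) → cum 275
  mile 23 (Gamma, w=5) → cum 280
  mile 24 (Epsilon, w=60) → cum 340
Optimal location: mile 5.

x = 5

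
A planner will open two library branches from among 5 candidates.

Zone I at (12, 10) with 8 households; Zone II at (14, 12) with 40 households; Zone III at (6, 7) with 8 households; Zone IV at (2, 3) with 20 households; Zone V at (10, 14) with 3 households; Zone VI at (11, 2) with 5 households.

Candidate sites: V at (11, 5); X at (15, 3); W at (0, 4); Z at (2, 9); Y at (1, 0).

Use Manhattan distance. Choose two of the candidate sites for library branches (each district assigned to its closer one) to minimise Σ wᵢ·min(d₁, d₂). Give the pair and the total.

{V, W}, total 609

Evaluate every pair (each demand assigned to the nearer of the two):
  {V, W}: total = 609
  {V, Y}: total = 629
  {V, Z}: total = 661
  {X, W}: total = 685
  {X, Z}: total = 712
  {X, Y}: total = 729
  {V, X}: total = 769
  {W, Z}: total = 900
  {Z, Y}: total = 915
  {W, Y}: total = 1276
Best pair: {V, W} with total 609.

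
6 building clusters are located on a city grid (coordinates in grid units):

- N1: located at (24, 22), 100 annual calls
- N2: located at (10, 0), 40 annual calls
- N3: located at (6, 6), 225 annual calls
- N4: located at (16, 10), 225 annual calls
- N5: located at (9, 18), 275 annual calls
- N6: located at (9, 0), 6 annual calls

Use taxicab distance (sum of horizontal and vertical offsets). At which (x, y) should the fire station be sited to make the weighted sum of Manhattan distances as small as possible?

(9, 10)

Manhattan distance separates: Σwᵢ(|x−xᵢ|+|y−yᵢ|) = Σwᵢ|x−xᵢ| + Σwᵢ|y−yᵢ|, so x and y are optimised independently as 1-D weighted medians.
Total weight W = 871; half = 435.5.
x-coordinate, sorted with cumulative weight:
  x=6 (N3, w=225) cum 225
  x=9 (N5, w=275) cum 500  ← median
  x=9 (N6, w=6) cum 506
  x=10 (N2, w=40) cum 546
  x=16 (N4, w=225) cum 771
  x=24 (N1, w=100) cum 871
⇒ x* = 9
y-coordinate, sorted with cumulative weight:
  y=0 (N2, w=40) cum 40
  y=0 (N6, w=6) cum 46
  y=6 (N3, w=225) cum 271
  y=10 (N4, w=225) cum 496  ← median
  y=18 (N5, w=275) cum 771
  y=22 (N1, w=100) cum 871
⇒ y* = 10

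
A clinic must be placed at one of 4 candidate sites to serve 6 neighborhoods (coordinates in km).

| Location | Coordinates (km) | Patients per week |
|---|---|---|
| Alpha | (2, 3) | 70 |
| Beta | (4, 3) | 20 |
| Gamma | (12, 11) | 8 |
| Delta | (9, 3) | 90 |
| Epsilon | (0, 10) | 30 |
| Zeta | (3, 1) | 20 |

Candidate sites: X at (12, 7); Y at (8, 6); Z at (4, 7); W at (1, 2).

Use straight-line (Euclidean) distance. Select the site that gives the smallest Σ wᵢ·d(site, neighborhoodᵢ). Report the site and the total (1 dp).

W, total 1288.1 km

Total weighted distance at each candidate:
  X (12, 7): total = 2002.2
  Y (8, 6): total = 1315.2
  Z (4, 7): total = 1312.5
  W (1, 2): total = 1288.1
Minimum is at W with total 1288.1 km.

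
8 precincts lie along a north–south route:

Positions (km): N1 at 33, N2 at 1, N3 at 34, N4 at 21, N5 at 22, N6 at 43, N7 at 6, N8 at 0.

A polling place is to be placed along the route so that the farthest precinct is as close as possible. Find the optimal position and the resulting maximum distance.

location 21.5, max distance 21.5

The 1-center on a line is the midpoint of the two extreme points: leftmost at 0, rightmost at 43.
Optimal location = (0 + 43)/2 = 21.5; maximum distance = (43 − 0)/2 = 21.5.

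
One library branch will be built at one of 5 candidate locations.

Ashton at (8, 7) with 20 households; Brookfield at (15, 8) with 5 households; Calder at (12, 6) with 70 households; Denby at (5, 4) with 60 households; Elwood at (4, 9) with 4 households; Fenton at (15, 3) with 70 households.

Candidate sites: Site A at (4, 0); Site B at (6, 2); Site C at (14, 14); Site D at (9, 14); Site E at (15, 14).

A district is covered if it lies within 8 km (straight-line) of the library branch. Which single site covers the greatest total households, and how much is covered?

Coverage radius r = 8 km; a point is covered iff (Δx)²+(Δy)² ≤ 8² = 64.
  Site A (4, 0): covers {Denby} → 60
  Site B (6, 2): covers {Ashton, Calder, Denby, Elwood} → 154
  Site C (14, 14): covers {Brookfield} → 5
  Site D (9, 14): covers {Ashton, Elwood} → 24
  Site E (15, 14): covers {Brookfield} → 5
Maximum coverage at Site B: 154 households.

Site B, covering 154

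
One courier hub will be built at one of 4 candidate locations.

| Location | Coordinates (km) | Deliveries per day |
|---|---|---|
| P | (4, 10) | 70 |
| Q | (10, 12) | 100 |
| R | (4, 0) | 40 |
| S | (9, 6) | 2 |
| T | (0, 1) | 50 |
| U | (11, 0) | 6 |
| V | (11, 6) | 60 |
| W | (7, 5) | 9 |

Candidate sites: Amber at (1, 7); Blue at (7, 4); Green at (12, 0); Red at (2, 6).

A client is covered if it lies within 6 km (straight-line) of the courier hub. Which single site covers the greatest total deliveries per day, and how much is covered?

Coverage radius r = 6 km; a point is covered iff (Δx)²+(Δy)² ≤ 6² = 36.
  Amber (1, 7): covers {P} → 70
  Blue (7, 4): covers {R, S, U, V, W} → 117
  Green (12, 0): covers {U} → 6
  Red (2, 6): covers {P, T, W} → 129
Maximum coverage at Red: 129 deliveries per day.

Red, covering 129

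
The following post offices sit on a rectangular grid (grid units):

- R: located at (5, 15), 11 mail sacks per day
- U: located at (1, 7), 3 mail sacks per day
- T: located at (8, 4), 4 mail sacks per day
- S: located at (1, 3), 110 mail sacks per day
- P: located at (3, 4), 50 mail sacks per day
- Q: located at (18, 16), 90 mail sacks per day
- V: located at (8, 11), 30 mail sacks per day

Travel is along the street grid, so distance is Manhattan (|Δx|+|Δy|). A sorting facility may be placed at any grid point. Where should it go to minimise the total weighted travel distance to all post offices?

(3, 4)

Manhattan distance separates: Σwᵢ(|x−xᵢ|+|y−yᵢ|) = Σwᵢ|x−xᵢ| + Σwᵢ|y−yᵢ|, so x and y are optimised independently as 1-D weighted medians.
Total weight W = 298; half = 149.
x-coordinate, sorted with cumulative weight:
  x=1 (U, w=3) cum 3
  x=1 (S, w=110) cum 113
  x=3 (P, w=50) cum 163  ← median
  x=5 (R, w=11) cum 174
  x=8 (T, w=4) cum 178
  x=8 (V, w=30) cum 208
  x=18 (Q, w=90) cum 298
⇒ x* = 3
y-coordinate, sorted with cumulative weight:
  y=3 (S, w=110) cum 110
  y=4 (T, w=4) cum 114
  y=4 (P, w=50) cum 164  ← median
  y=7 (U, w=3) cum 167
  y=11 (V, w=30) cum 197
  y=15 (R, w=11) cum 208
  y=16 (Q, w=90) cum 298
⇒ y* = 4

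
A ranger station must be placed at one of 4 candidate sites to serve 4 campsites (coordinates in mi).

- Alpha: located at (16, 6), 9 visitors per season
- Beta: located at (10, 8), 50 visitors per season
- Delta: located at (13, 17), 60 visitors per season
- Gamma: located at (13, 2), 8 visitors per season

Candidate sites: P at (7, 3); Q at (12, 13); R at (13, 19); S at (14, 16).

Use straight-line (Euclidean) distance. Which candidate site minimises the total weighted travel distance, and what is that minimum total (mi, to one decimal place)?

Total weighted distance at each candidate:
  P (7, 3): total = 1339.5
  Q (12, 13): total = 677.6
  R (13, 19): total = 946.2
  S (14, 16): total = 736.1
Minimum is at Q with total 677.6 mi.

Q, total 677.6 mi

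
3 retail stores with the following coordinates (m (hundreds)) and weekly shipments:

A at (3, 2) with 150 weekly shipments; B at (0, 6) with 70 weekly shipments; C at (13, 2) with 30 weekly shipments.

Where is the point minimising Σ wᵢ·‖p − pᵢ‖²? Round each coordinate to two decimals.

The minimiser of Σwᵢ‖p−pᵢ‖² is the weighted centroid p* = (Σwᵢpᵢ)/(Σwᵢ).
Σwᵢ = 250.
Σwᵢxᵢ = 150·3 + 70·0 + 30·13 = 840.
Σwᵢyᵢ = 150·2 + 70·6 + 30·2 = 780.
x* = 840/250 = 3.36, y* = 780/250 = 3.12.

(3.36, 3.12)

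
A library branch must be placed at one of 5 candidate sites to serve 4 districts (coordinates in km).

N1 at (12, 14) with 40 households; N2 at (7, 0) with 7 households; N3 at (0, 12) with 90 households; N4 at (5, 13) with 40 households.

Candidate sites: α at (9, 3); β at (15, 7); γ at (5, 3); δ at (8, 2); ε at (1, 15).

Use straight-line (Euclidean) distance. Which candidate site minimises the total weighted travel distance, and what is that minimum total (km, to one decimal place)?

ε, total 1018.4 km

Total weighted distance at each candidate:
  α (9, 3): total = 2057.6
  β (15, 7): total = 2268.5
  γ (5, 3): total = 1873.4
  δ (8, 2): total = 2130.2
  ε (1, 15): total = 1018.4
Minimum is at ε with total 1018.4 km.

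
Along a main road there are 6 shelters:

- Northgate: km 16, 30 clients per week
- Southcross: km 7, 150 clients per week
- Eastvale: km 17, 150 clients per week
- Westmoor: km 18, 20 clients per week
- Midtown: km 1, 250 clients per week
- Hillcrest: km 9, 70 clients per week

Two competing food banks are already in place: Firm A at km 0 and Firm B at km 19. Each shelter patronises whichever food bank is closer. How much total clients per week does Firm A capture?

The indifferent point is the midpoint (0+19)/2 = 9.5; shelters left of it (closer to Firm A at 0) go to Firm A, those right go to Firm B.
  Midtown at 1 (w=250) → Firm A
  Southcross at 7 (w=150) → Firm A
  Hillcrest at 9 (w=70) → Firm A
  Northgate at 16 (w=30) → Firm B
  Eastvale at 17 (w=150) → Firm B
  Westmoor at 18 (w=20) → Firm B
Firm A captures 470; Firm B captures 200.

470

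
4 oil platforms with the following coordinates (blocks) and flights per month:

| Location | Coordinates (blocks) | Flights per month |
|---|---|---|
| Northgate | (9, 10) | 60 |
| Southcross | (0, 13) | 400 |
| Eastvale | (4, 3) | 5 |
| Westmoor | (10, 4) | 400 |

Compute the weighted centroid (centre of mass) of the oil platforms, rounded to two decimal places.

(5.27, 8.57)

The minimiser of Σwᵢ‖p−pᵢ‖² is the weighted centroid p* = (Σwᵢpᵢ)/(Σwᵢ).
Σwᵢ = 865.
Σwᵢxᵢ = 60·9 + 400·0 + 5·4 + 400·10 = 4560.
Σwᵢyᵢ = 60·10 + 400·13 + 5·3 + 400·4 = 7415.
x* = 4560/865 = 5.27, y* = 7415/865 = 8.57.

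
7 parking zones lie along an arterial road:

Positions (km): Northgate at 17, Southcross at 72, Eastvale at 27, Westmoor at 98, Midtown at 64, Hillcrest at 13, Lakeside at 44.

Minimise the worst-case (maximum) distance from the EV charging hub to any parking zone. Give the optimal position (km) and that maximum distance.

The 1-center on a line is the midpoint of the two extreme points: leftmost at 13, rightmost at 98.
Optimal location = (13 + 98)/2 = 55.5; maximum distance = (98 − 13)/2 = 42.5.

location 55.5, max distance 42.5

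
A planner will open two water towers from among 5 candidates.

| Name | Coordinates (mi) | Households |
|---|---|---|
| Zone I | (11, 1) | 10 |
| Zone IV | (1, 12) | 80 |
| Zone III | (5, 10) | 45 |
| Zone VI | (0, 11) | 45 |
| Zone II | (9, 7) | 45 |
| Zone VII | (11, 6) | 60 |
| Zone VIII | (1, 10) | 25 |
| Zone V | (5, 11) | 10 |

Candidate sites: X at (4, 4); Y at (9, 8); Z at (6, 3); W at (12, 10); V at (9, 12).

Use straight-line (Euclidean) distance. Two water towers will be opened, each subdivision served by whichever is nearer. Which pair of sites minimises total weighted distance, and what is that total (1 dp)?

{X, Y}, total 1752.8

Evaluate every pair (each demand assigned to the nearer of the two):
  {X, Y}: total = 1752.8
  {Y, V}: total = 1783.6
  {Y, Z}: total = 1868.4
  {Y, W}: total = 1887.4
  {W, V}: total = 2025.0
  {X, W}: total = 2072.9
  {X, V}: total = 2093.6
  {Z, V}: total = 2124.8
  {X, Z}: total = 2187.2
  {Z, W}: total = 2366.6
Best pair: {X, Y} with total 1752.8.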